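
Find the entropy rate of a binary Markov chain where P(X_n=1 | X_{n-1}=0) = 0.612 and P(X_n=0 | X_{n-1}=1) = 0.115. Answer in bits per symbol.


Stationary distribution: pi_0 = p10/(p01+p10) = 0.1582, pi_1 = 0.8418. Entropy rate H' = pi_0*H(p01) + pi_1*H(p10) = 0.1582*0.9635 + 0.8418*0.5148 = 0.5858

0.5858 bits/symbol


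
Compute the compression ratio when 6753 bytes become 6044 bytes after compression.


Ratio = original / compressed = 6753 / 6044 = 1.1173

1.1173


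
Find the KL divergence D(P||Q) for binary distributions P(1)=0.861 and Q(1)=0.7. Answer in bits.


KL = p*log2(p/q) + (1-p)*log2((1-p)/(1-q)) = 0.861*log2(0.861/0.7) + 0.139*log2(0.139/0.3) = 0.1029

0.1029 bits


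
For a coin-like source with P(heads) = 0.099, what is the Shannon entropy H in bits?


H = -p*log2(p) - (1-p)*log2(1-p). -0.099*log2(0.099) = 0.330306; -0.901*log2(0.901) = 0.135511. H = 0.330306 + 0.135511 = 0.4658

0.4658 bits


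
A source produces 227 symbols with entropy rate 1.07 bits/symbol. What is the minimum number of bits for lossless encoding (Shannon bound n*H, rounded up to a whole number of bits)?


Minimum bits >= n * H = 227 * 1.07 = 242.89, rounded up to a whole number of bits = 243

243 bits


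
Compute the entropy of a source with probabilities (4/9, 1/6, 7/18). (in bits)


H = -sum(p_i * log2(p_i)). Terms: -(4/9)*log2(4/9) = 0.519967; -(1/6)*log2(1/6) = 0.430827; -(7/18)*log2(7/18) = 0.529888. H = 0.519967 + 0.430827 + 0.529888 = 1.4807

1.4807 bits


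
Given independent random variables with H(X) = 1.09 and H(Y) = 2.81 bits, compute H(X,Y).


For independent variables, H(X,Y) = H(X) + H(Y) = 1.09 + 2.81 = 3.9

3.9 bits


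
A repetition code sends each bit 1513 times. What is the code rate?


Rate = k/n = 1/1513

1/1513


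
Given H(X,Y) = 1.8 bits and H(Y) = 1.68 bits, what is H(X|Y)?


H(X|Y) = H(X,Y) - H(Y) = 1.8 - 1.68 = 0.12

0.12 bits


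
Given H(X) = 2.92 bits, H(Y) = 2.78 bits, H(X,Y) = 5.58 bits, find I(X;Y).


I(X;Y) = H(X) + H(Y) - H(X,Y) = 2.92 + 2.78 - 5.58 = 0.12

0.12 bits


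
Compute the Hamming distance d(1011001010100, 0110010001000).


Count differing positions: ^ ^ . ^ . ^ ^ . ^ ^ ^ . . = 8 differences

8


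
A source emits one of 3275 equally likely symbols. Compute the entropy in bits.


H = log2(n) = log2(3275) = 11.6773

11.6773 bits


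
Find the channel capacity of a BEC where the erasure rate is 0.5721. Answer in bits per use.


C = 1 - epsilon = 1 - 0.5721 = 0.4279

0.4279 bits


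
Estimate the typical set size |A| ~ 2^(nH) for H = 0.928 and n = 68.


log2|A_typical| = nH = 68 * 0.928 = 63.104, so |A_typical| ~ 2^63.104 = 9.913e+18

9.913e+18


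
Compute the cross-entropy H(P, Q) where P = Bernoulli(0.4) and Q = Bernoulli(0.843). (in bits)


H(P,Q) = -p*log2(q) - (1-p)*log2(1-q). -0.4*log2(0.843) = 0.098558; -0.6*log2(0.157) = 1.602698. H(P,Q) = 0.098558 + 1.602698 = 1.7013

1.7013 bits


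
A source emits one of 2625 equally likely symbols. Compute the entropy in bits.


H = log2(n) = log2(2625) = 11.3581

11.3581 bits


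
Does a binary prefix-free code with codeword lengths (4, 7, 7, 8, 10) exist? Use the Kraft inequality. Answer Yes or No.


Kraft sum = sum(2^(-l_i)) = 0.083, need <= 1. Result: satisfied (a binary prefix-free code with these lengths exists)

Yes


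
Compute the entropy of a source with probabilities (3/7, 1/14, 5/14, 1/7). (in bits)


H = -sum(p_i * log2(p_i)). Terms: -(3/7)*log2(3/7) = 0.523882; -(1/14)*log2(1/14) = 0.271954; -(5/14)*log2(5/14) = 0.530510; -(1/7)*log2(1/7) = 0.401051. H = 0.523882 + 0.271954 + 0.530510 + 0.401051 = 1.7274

1.7274 bits


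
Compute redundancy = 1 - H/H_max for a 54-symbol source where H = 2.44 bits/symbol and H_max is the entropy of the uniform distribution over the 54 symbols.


H_max = log2(K) = log2(54) = 5.7549 bits/symbol. Redundancy = 1 - H/H_max = 1 - 2.44/5.7549 = 1 - 0.424 = 0.576

0.576


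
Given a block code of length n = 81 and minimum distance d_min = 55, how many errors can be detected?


Detection capability = d_min - 1 = 55 - 1 = 54

54 errors


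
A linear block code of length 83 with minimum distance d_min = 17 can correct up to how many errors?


Correction capability = floor((d-1)/2) = floor((17-1)/2) = 8

8 errors


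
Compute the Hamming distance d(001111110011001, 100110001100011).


Count differing positions: ^ . ^ . . ^ ^ ^ ^ ^ ^ ^ . ^ . = 10 differences

10


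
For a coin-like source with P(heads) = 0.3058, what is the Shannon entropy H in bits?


H = -p*log2(p) - (1-p)*log2(1-p). -0.3058*log2(0.3058) = 0.522716; -0.6942*log2(0.6942) = 0.365550. H = 0.522716 + 0.365550 = 0.8883

0.8883 bits


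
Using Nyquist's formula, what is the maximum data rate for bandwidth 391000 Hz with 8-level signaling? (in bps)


Rate = 2 * B * log2(M) = 2 * 391000 * 3.0 = 2346000.0

2346000.0 bps


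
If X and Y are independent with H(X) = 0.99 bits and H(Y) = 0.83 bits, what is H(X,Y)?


For independent variables, H(X,Y) = H(X) + H(Y) = 0.99 + 0.83 = 1.82

1.82 bits


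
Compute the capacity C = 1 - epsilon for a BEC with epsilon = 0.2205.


C = 1 - epsilon = 1 - 0.2205 = 0.7795

0.7795 bits


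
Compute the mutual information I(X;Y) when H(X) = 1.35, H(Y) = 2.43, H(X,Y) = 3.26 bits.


I(X;Y) = H(X) + H(Y) - H(X,Y) = 1.35 + 2.43 - 3.26 = 0.52

0.52 bits


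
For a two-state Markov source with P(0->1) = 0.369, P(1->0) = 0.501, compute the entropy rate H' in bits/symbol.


Stationary distribution: pi_0 = p10/(p01+p10) = 0.5759, pi_1 = 0.4241. Entropy rate H' = pi_0*H(p01) + pi_1*H(p10) = 0.5759*0.9499 + 0.4241*1.0 = 0.9711

0.9711 bits/symbol


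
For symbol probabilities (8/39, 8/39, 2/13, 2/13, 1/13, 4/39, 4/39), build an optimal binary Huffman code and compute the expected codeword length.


Huffman construction (repeatedly merge the two least-probable nodes; each merge adds 1 bit to every symbol beneath it): 1/13 + 4/39 = 7/39; 4/39 + 2/13 = 10/39; 2/13 + 7/39 = 1/3; 8/39 + 8/39 = 16/39; 10/39 + 1/3 = 23/39; 16/39 + 23/39 = 1. Resulting codeword lengths (in the order the probabilities were given): (2, 2, 3, 3, 4, 4, 3). L_avg = sum(p_i * l_i) = 8/39*2 + 8/39*2 + 2/13*3 + 2/13*3 + 1/13*4 + 4/39*4 + 4/39*3 = 36/13 = 2.7692

2.7692 bits


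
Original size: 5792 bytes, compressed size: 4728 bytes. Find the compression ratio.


Ratio = original / compressed = 5792 / 4728 = 1.225

1.225


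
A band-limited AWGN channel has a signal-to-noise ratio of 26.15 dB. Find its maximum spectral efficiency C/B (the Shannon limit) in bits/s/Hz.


SNR_linear = 10^(26.15/10) = 412.0975; C/B = log2(1 + SNR_linear) = log2(1 + 412.0975) = 8.6903

8.6903 bits/s/Hz


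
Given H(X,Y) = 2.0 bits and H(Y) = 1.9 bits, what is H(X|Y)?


H(X|Y) = H(X,Y) - H(Y) = 2.0 - 1.9 = 0.1

0.1 bits


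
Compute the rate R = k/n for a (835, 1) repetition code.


Rate = k/n = 1/835

1/835


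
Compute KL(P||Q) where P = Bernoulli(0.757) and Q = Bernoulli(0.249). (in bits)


KL = p*log2(p/q) + (1-p)*log2((1-p)/(1-q)) = 0.757*log2(0.757/0.249) + 0.243*log2(0.243/0.751) = 0.8188

0.8188 bits


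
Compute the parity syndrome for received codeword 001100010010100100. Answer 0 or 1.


Syndrome = XOR of all bits = 0 XOR 0 XOR 1 XOR 1 XOR 0 XOR 0 XOR 0 XOR 1 XOR 0 XOR 0 XOR 1 XOR 0 XOR 1 XOR 0 XOR 0 XOR 1 XOR 0 XOR 0 = 0

0


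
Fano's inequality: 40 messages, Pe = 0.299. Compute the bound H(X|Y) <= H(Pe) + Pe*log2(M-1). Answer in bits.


H(Pe) = -Pe*log2(Pe) - (1-Pe)*log2(1-Pe) = -0.299*log2(0.299) - 0.701*log2(0.701) = 0.520793 + 0.359272 = 0.8801. Pe*log2(M-1) = 0.299*log2(39) = 1.580335. Bound = H(Pe) + Pe*log2(M-1) = 0.520793 + 0.359272 + 1.580335 = 2.4604

2.4604 bits


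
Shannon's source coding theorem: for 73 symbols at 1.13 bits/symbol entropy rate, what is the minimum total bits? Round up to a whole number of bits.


Minimum bits >= n * H = 73 * 1.13 = 82.49, rounded up to a whole number of bits = 83

83 bits


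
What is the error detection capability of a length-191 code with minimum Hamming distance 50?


Detection capability = d_min - 1 = 50 - 1 = 49

49 errors


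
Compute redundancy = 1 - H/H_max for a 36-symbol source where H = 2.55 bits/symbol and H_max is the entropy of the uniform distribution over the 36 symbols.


H_max = log2(K) = log2(36) = 5.1699 bits/symbol. Redundancy = 1 - H/H_max = 1 - 2.55/5.1699 = 1 - 0.4932 = 0.5068

0.5068


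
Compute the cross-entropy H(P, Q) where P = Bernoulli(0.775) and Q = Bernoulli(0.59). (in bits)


H(P,Q) = -p*log2(q) - (1-p)*log2(1-q). -0.775*log2(0.59) = 0.589940; -0.225*log2(0.41) = 0.289418. H(P,Q) = 0.589940 + 0.289418 = 0.8794

0.8794 bits


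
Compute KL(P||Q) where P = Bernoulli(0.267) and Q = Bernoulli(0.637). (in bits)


KL = p*log2(p/q) + (1-p)*log2((1-p)/(1-q)) = 0.267*log2(0.267/0.637) + 0.733*log2(0.733/0.363) = 0.4082

0.4082 bits


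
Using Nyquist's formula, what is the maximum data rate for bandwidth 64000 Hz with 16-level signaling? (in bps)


Rate = 2 * B * log2(M) = 2 * 64000 * 4.0 = 512000.0

512000.0 bps


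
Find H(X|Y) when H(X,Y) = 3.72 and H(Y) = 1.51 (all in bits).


H(X|Y) = H(X,Y) - H(Y) = 3.72 - 1.51 = 2.21

2.21 bits


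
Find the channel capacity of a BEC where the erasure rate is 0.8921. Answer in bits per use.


C = 1 - epsilon = 1 - 0.8921 = 0.1079

0.1079 bits


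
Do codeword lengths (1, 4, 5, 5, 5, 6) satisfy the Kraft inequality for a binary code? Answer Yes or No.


Kraft sum = sum(2^(-l_i)) = 0.6719, need <= 1. Result: satisfied (a binary prefix-free code with these lengths exists)

Yes


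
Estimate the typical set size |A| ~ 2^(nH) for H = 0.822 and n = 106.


log2|A_typical| = nH = 106 * 0.822 = 87.132, so |A_typical| ~ 2^87.132 = 1.696e+26

1.696e+26


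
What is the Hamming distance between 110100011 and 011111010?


Count differing positions: ^ . ^ . ^ ^ . . ^ = 5 differences

5


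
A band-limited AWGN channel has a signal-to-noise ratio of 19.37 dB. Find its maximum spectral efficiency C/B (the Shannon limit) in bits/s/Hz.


SNR_linear = 10^(19.37/10) = 86.4968; C/B = log2(1 + SNR_linear) = log2(1 + 86.4968) = 6.4512

6.4512 bits/s/Hz


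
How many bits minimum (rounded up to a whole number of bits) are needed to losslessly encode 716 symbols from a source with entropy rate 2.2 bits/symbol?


Minimum bits >= n * H = 716 * 2.2 = 1575.2, rounded up to a whole number of bits = 1576

1576 bits


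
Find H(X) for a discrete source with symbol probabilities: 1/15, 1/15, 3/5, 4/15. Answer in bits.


H = -sum(p_i * log2(p_i)). Terms: -(1/15)*log2(1/15) = 0.260459; -(1/15)*log2(1/15) = 0.260459; -(3/5)*log2(3/5) = 0.442179; -(4/15)*log2(4/15) = 0.508504. H = 0.260459 + 0.260459 + 0.442179 + 0.508504 = 1.4716

1.4716 bits


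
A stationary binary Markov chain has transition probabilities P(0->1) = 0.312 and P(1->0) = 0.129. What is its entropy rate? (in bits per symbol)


Stationary distribution: pi_0 = p10/(p01+p10) = 0.2925, pi_1 = 0.7075. Entropy rate H' = pi_0*H(p01) + pi_1*H(p10) = 0.2925*0.8955 + 0.7075*0.5547 = 0.6544

0.6544 bits/symbol


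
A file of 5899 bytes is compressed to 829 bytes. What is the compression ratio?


Ratio = original / compressed = 5899 / 829 = 7.1158

7.1158


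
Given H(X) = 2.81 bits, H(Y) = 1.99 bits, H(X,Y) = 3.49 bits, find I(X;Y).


I(X;Y) = H(X) + H(Y) - H(X,Y) = 2.81 + 1.99 - 3.49 = 1.31

1.31 bits


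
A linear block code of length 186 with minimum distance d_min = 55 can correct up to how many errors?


Correction capability = floor((d-1)/2) = floor((55-1)/2) = 27

27 errors


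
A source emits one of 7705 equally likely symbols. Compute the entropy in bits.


H = log2(n) = log2(7705) = 12.9116

12.9116 bits


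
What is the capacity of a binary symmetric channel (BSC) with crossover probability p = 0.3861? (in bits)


H(p) = -p*log2(p) - (1-p)*log2(1-p) = -0.3861*log2(0.3861) - 0.6139*log2(0.6139) = 0.530097 + 0.432139 = 0.9622. C = 1 - H(p) = 1 - 0.9622 = 0.0378

0.0378 bits


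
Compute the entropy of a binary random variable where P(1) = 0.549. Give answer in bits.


H = -p*log2(p) - (1-p)*log2(1-p). -0.549*log2(0.549) = 0.474952; -0.451*log2(0.451) = 0.518109. H = 0.474952 + 0.518109 = 0.9931

0.9931 bits


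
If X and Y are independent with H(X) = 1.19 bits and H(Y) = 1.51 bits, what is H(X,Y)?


For independent variables, H(X,Y) = H(X) + H(Y) = 1.19 + 1.51 = 2.7

2.7 bits


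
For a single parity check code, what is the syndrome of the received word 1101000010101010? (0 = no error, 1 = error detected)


Syndrome = XOR of all bits = 1 XOR 1 XOR 0 XOR 1 XOR 0 XOR 0 XOR 0 XOR 0 XOR 1 XOR 0 XOR 1 XOR 0 XOR 1 XOR 0 XOR 1 XOR 0 = 1

1


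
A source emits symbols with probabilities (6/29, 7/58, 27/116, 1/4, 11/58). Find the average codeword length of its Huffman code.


Huffman construction (repeatedly merge the two least-probable nodes; each merge adds 1 bit to every symbol beneath it): 7/58 + 11/58 = 9/29; 6/29 + 27/116 = 51/116; 1/4 + 9/29 = 65/116; 51/116 + 65/116 = 1. Resulting codeword lengths (in the order the probabilities were given): (2, 3, 2, 2, 3). L_avg = sum(p_i * l_i) = 6/29*2 + 7/58*3 + 27/116*2 + 1/4*2 + 11/58*3 = 67/29 = 2.3103

2.3103 bits


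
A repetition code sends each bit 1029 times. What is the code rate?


Rate = k/n = 1/1029

1/1029


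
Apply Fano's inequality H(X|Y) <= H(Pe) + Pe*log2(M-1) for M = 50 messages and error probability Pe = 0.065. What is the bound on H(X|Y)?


H(Pe) = -Pe*log2(Pe) - (1-Pe)*log2(1-Pe) = -0.065*log2(0.065) - 0.935*log2(0.935) = 0.256322 + 0.090659 = 0.347. Pe*log2(M-1) = 0.065*log2(49) = 0.364956. Bound = H(Pe) + Pe*log2(M-1) = 0.256322 + 0.090659 + 0.364956 = 0.7119

0.7119 bits


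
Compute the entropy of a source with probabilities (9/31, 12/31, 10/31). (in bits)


H = -sum(p_i * log2(p_i)). Terms: -(9/31)*log2(9/31) = 0.518014; -(12/31)*log2(12/31) = 0.530026; -(10/31)*log2(10/31) = 0.526538. H = 0.518014 + 0.530026 + 0.526538 = 1.5746

1.5746 bits


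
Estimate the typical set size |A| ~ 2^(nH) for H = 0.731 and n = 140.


log2|A_typical| = nH = 140 * 0.731 = 102.34, so |A_typical| ~ 2^102.34 = 6.418e+30

6.418e+30


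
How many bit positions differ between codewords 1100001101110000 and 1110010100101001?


Count differing positions: . . ^ . . ^ ^ . . ^ . ^ ^ . . ^ = 7 differences

7


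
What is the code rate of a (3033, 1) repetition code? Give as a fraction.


Rate = k/n = 1/3033

1/3033


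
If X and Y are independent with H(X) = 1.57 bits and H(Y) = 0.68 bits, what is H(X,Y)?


For independent variables, H(X,Y) = H(X) + H(Y) = 1.57 + 0.68 = 2.25

2.25 bits


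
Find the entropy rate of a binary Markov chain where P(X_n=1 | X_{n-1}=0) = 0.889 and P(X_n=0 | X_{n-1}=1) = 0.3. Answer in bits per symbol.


Stationary distribution: pi_0 = p10/(p01+p10) = 0.2523, pi_1 = 0.7477. Entropy rate H' = pi_0*H(p01) + pi_1*H(p10) = 0.2523*0.5029 + 0.7477*0.8813 = 0.7858

0.7858 bits/symbol


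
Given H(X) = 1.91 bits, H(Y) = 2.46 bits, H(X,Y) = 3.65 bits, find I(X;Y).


I(X;Y) = H(X) + H(Y) - H(X,Y) = 1.91 + 2.46 - 3.65 = 0.72

0.72 bits


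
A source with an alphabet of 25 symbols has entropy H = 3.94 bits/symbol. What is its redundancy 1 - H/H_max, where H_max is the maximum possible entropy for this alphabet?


H_max = log2(K) = log2(25) = 4.6439 bits/symbol. Redundancy = 1 - H/H_max = 1 - 3.94/4.6439 = 1 - 0.8484 = 0.1516

0.1516


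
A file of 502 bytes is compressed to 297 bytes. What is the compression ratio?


Ratio = original / compressed = 502 / 297 = 1.6902

1.6902


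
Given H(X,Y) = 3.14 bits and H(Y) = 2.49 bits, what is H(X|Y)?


H(X|Y) = H(X,Y) - H(Y) = 3.14 - 2.49 = 0.65

0.65 bits


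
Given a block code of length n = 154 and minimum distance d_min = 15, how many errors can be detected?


Detection capability = d_min - 1 = 15 - 1 = 14

14 errors


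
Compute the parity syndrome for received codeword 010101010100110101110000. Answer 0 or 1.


Syndrome = XOR of all bits = 0 XOR 1 XOR 0 XOR 1 XOR 0 XOR 1 XOR 0 XOR 1 XOR 0 XOR 1 XOR 0 XOR 0 XOR 1 XOR 1 XOR 0 XOR 1 XOR 0 XOR 1 XOR 1 XOR 1 XOR 0 XOR 0 XOR 0 XOR 0 = 1

1


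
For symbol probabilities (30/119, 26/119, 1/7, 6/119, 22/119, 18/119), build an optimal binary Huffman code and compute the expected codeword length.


Huffman construction (repeatedly merge the two least-probable nodes; each merge adds 1 bit to every symbol beneath it): 6/119 + 1/7 = 23/119; 18/119 + 22/119 = 40/119; 23/119 + 26/119 = 7/17; 30/119 + 40/119 = 10/17; 7/17 + 10/17 = 1. Resulting codeword lengths (in the order the probabilities were given): (2, 2, 3, 3, 3, 3). L_avg = sum(p_i * l_i) = 30/119*2 + 26/119*2 + 1/7*3 + 6/119*3 + 22/119*3 + 18/119*3 = 43/17 = 2.5294

2.5294 bits


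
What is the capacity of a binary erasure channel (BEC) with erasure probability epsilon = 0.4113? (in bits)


C = 1 - epsilon = 1 - 0.4113 = 0.5887

0.5887 bits


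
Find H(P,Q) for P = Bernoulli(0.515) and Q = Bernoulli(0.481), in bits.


H(P,Q) = -p*log2(q) - (1-p)*log2(1-q). -0.515*log2(0.481) = 0.543784; -0.485*log2(0.519) = 0.458904. H(P,Q) = 0.543784 + 0.458904 = 1.0027

1.0027 bits


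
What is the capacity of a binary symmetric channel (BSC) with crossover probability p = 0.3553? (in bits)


H(p) = -p*log2(p) - (1-p)*log2(1-p) = -0.3553*log2(0.3553) - 0.6447*log2(0.6447) = 0.530424 + 0.408289 = 0.9387. C = 1 - H(p) = 1 - 0.9387 = 0.0613

0.0613 bits


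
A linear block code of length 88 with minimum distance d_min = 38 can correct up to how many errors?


Correction capability = floor((d-1)/2) = floor((38-1)/2) = 18

18 errors


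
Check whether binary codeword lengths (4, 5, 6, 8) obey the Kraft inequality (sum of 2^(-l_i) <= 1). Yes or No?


Kraft sum = sum(2^(-l_i)) = 0.1133, need <= 1. Result: satisfied (a binary prefix-free code with these lengths exists)

Yes


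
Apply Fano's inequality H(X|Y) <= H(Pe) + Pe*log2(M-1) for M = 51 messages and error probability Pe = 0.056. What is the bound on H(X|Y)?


H(Pe) = -Pe*log2(Pe) - (1-Pe)*log2(1-Pe) = -0.056*log2(0.056) - 0.944*log2(0.944) = 0.232872 + 0.078485 = 0.3114. Pe*log2(M-1) = 0.056*log2(50) = 0.316056. Bound = H(Pe) + Pe*log2(M-1) = 0.232872 + 0.078485 + 0.316056 = 0.6274

0.6274 bits


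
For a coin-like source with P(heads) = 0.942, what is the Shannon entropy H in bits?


H = -p*log2(p) - (1-p)*log2(1-p). -0.942*log2(0.942) = 0.081201; -0.058*log2(0.058) = 0.238253. H = 0.081201 + 0.238253 = 0.3195

0.3195 bits


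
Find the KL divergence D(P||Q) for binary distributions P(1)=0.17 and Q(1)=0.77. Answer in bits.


KL = p*log2(p/q) + (1-p)*log2((1-p)/(1-q)) = 0.17*log2(0.17/0.77) + 0.83*log2(0.83/0.23) = 1.1662

1.1662 bits


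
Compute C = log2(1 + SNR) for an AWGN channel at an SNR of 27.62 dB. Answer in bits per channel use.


SNR_linear = 10^(27.62/10) = 578.096; C = log2(1 + SNR_linear) = log2(1 + 578.096) = 9.1777

9.1777 bits/channel use


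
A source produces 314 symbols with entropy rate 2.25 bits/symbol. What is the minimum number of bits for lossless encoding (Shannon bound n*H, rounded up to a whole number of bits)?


Minimum bits >= n * H = 314 * 2.25 = 706.5, rounded up to a whole number of bits = 707

707 bits


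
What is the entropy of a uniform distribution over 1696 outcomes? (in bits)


H = log2(n) = log2(1696) = 10.7279

10.7279 bits


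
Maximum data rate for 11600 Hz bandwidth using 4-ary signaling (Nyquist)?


Rate = 2 * B * log2(M) = 2 * 11600 * 2.0 = 46400.0

46400.0 bps


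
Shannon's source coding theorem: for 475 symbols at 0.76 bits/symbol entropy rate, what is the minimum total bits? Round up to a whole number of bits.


Minimum bits >= n * H = 475 * 0.76 = 361.0, rounded up to a whole number of bits = 361

361 bits


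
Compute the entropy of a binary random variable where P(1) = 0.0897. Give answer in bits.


H = -p*log2(p) - (1-p)*log2(1-p). -0.0897*log2(0.0897) = 0.312044; -0.9103*log2(0.9103) = 0.123424. H = 0.312044 + 0.123424 = 0.4355

0.4355 bits


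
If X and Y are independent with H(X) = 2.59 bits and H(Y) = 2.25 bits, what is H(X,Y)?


For independent variables, H(X,Y) = H(X) + H(Y) = 2.59 + 2.25 = 4.84

4.84 bits


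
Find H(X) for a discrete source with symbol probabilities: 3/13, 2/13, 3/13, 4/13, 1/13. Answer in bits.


H = -sum(p_i * log2(p_i)). Terms: -(3/13)*log2(3/13) = 0.488187; -(2/13)*log2(2/13) = 0.415452; -(3/13)*log2(3/13) = 0.488187; -(4/13)*log2(4/13) = 0.523212; -(1/13)*log2(1/13) = 0.284649. H = 0.488187 + 0.415452 + 0.488187 + 0.523212 + 0.284649 = 2.1997

2.1997 bits


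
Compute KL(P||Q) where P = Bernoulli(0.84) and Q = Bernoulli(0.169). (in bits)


KL = p*log2(p/q) + (1-p)*log2((1-p)/(1-q)) = 0.84*log2(0.84/0.169) + 0.16*log2(0.16/0.831) = 1.5629

1.5629 bits


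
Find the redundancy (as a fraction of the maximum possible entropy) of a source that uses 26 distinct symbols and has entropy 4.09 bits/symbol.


H_max = log2(K) = log2(26) = 4.7004 bits/symbol. Redundancy = 1 - H/H_max = 1 - 4.09/4.7004 = 1 - 0.8701 = 0.1299

0.1299


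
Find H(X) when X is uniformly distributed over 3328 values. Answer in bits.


H = log2(n) = log2(3328) = 11.7004

11.7004 bits


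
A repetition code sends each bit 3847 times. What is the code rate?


Rate = k/n = 1/3847

1/3847


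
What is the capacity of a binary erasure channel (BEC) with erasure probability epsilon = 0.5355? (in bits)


C = 1 - epsilon = 1 - 0.5355 = 0.4645

0.4645 bits


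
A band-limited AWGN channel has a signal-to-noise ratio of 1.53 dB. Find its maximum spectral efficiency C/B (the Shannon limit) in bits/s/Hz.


SNR_linear = 10^(1.53/10) = 1.4223; C/B = log2(1 + SNR_linear) = log2(1 + 1.4223) = 1.2764

1.2764 bits/s/Hz


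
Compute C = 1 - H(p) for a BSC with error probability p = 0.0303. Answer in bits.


H(p) = -p*log2(p) - (1-p)*log2(1-p) = -0.0303*log2(0.0303) - 0.9697*log2(0.9697) = 0.152850 + 0.043045 = 0.1959. C = 1 - H(p) = 1 - 0.1959 = 0.8041

0.8041 bits


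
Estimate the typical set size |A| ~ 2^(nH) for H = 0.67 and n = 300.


log2|A_typical| = nH = 300 * 0.67 = 201.0, so |A_typical| ~ 2^201.0 = 3.214e+60

3.214e+60


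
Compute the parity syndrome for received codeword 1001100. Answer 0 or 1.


Syndrome = XOR of all bits = 1 XOR 0 XOR 0 XOR 1 XOR 1 XOR 0 XOR 0 = 1

1


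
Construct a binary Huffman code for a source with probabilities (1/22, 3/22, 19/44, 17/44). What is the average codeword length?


Huffman construction (repeatedly merge the two least-probable nodes; each merge adds 1 bit to every symbol beneath it): 1/22 + 3/22 = 2/11; 2/11 + 17/44 = 25/44; 19/44 + 25/44 = 1. Resulting codeword lengths (in the order the probabilities were given): (3, 3, 1, 2). L_avg = sum(p_i * l_i) = 1/22*3 + 3/22*3 + 19/44*1 + 17/44*2 = 7/4 = 1.75

1.75 bits


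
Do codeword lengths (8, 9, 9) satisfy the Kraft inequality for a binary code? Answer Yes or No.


Kraft sum = sum(2^(-l_i)) = 0.0078, need <= 1. Result: satisfied (a binary prefix-free code with these lengths exists)

Yes


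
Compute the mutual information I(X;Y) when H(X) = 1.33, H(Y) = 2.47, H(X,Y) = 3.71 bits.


I(X;Y) = H(X) + H(Y) - H(X,Y) = 1.33 + 2.47 - 3.71 = 0.09

0.09 bits


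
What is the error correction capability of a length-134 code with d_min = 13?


Correction capability = floor((d-1)/2) = floor((13-1)/2) = 6

6 errors


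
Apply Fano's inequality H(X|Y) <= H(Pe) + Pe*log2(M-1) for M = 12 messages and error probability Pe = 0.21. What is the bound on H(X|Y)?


H(Pe) = -Pe*log2(Pe) - (1-Pe)*log2(1-Pe) = -0.21*log2(0.21) - 0.79*log2(0.79) = 0.472823 + 0.268660 = 0.7415. Pe*log2(M-1) = 0.21*log2(11) = 0.726481. Bound = H(Pe) + Pe*log2(M-1) = 0.472823 + 0.268660 + 0.726481 = 1.468

1.468 bits


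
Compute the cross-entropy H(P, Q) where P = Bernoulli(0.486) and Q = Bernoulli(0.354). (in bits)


H(P,Q) = -p*log2(q) - (1-p)*log2(1-q). -0.486*log2(0.354) = 0.728115; -0.514*log2(0.646) = 0.324022. H(P,Q) = 0.728115 + 0.324022 = 1.0521

1.0521 bits


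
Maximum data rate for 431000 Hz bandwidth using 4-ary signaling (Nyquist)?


Rate = 2 * B * log2(M) = 2 * 431000 * 2.0 = 1724000.0

1724000.0 bps


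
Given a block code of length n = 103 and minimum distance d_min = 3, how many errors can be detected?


Detection capability = d_min - 1 = 3 - 1 = 2

2 errors


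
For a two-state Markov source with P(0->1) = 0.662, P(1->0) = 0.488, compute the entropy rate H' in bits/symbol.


Stationary distribution: pi_0 = p10/(p01+p10) = 0.4243, pi_1 = 0.5757. Entropy rate H' = pi_0*H(p01) + pi_1*H(p10) = 0.4243*0.9229 + 0.5757*0.9996 = 0.967

0.967 bits/symbol


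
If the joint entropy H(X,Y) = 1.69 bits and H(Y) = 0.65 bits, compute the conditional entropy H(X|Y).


H(X|Y) = H(X,Y) - H(Y) = 1.69 - 0.65 = 1.04

1.04 bits


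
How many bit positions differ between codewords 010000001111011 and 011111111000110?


Count differing positions: . . ^ ^ ^ ^ ^ ^ . ^ ^ ^ ^ . ^ = 11 differences

11


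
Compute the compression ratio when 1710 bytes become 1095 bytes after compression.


Ratio = original / compressed = 1710 / 1095 = 1.5616

1.5616


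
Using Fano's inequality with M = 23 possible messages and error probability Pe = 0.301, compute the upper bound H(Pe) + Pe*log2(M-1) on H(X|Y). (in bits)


H(Pe) = -Pe*log2(Pe) - (1-Pe)*log2(1-Pe) = -0.301*log2(0.301) - 0.699*log2(0.699) = 0.521382 + 0.361128 = 0.8825. Pe*log2(M-1) = 0.301*log2(22) = 1.342289. Bound = H(Pe) + Pe*log2(M-1) = 0.521382 + 0.361128 + 1.342289 = 2.2248

2.2248 bits


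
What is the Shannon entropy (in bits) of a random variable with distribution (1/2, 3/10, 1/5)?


H = -sum(p_i * log2(p_i)). Terms: -(1/2)*log2(1/2) = 0.500000; -(3/10)*log2(3/10) = 0.521090; -(1/5)*log2(1/5) = 0.464386. H = 0.500000 + 0.521090 + 0.464386 = 1.4855

1.4855 bits


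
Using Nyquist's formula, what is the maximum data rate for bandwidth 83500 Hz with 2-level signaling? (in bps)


Rate = 2 * B * log2(M) = 2 * 83500 * 1.0 = 167000.0

167000.0 bps


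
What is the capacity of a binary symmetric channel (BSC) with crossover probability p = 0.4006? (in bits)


H(p) = -p*log2(p) - (1-p)*log2(1-p) = -0.4006*log2(0.4006) - 0.5994*log2(0.5994) = 0.528698 + 0.442602 = 0.9713. C = 1 - H(p) = 1 - 0.9713 = 0.0287

0.0287 bits


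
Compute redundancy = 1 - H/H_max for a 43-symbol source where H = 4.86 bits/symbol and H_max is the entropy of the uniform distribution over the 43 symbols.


H_max = log2(K) = log2(43) = 5.4263 bits/symbol. Redundancy = 1 - H/H_max = 1 - 4.86/5.4263 = 1 - 0.8956 = 0.1044

0.1044


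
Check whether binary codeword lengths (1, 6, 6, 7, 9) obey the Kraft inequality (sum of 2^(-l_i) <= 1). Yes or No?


Kraft sum = sum(2^(-l_i)) = 0.541, need <= 1. Result: satisfied (a binary prefix-free code with these lengths exists)

Yes


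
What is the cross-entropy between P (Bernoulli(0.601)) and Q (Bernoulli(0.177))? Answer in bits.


H(P,Q) = -p*log2(q) - (1-p)*log2(1-q). -0.601*log2(0.177) = 1.501405; -0.399*log2(0.823) = 0.112133. H(P,Q) = 1.501405 + 0.112133 = 1.6135

1.6135 bits


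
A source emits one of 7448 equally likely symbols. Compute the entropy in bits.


H = log2(n) = log2(7448) = 12.8626

12.8626 bits


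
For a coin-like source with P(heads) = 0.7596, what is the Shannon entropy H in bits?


H = -p*log2(p) - (1-p)*log2(1-p). -0.7596*log2(0.7596) = 0.301324; -0.2404*log2(0.2404) = 0.494380. H = 0.301324 + 0.494380 = 0.7957

0.7957 bits


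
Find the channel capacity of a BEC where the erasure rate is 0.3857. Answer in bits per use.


C = 1 - epsilon = 1 - 0.3857 = 0.6143

0.6143 bits


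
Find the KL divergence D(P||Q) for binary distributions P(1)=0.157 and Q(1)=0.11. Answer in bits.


KL = p*log2(p/q) + (1-p)*log2((1-p)/(1-q)) = 0.157*log2(0.157/0.11) + 0.843*log2(0.843/0.89) = 0.0146

0.0146 bits


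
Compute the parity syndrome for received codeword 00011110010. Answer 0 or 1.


Syndrome = XOR of all bits = 0 XOR 0 XOR 0 XOR 1 XOR 1 XOR 1 XOR 1 XOR 0 XOR 0 XOR 1 XOR 0 = 1

1


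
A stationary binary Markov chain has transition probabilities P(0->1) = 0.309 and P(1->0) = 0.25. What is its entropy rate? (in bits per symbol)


Stationary distribution: pi_0 = p10/(p01+p10) = 0.4472, pi_1 = 0.5528. Entropy rate H' = pi_0*H(p01) + pi_1*H(p10) = 0.4472*0.892 + 0.5528*0.8113 = 0.8474

0.8474 bits/symbol


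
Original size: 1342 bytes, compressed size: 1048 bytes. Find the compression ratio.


Ratio = original / compressed = 1342 / 1048 = 1.2805

1.2805


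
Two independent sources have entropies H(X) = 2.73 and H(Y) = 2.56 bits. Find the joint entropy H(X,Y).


For independent variables, H(X,Y) = H(X) + H(Y) = 2.73 + 2.56 = 5.29

5.29 bits


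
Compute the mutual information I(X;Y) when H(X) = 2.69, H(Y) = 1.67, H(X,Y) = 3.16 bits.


I(X;Y) = H(X) + H(Y) - H(X,Y) = 2.69 + 1.67 - 3.16 = 1.2

1.2 bits


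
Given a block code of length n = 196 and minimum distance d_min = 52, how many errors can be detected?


Detection capability = d_min - 1 = 52 - 1 = 51

51 errors


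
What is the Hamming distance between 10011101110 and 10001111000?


Count differing positions: . . . ^ . . ^ . ^ ^ . = 4 differences

4


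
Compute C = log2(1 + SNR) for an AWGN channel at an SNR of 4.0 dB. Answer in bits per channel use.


SNR_linear = 10^(4.0/10) = 2.5119; C = log2(1 + SNR_linear) = log2(1 + 2.5119) = 1.8122

1.8122 bits/channel use


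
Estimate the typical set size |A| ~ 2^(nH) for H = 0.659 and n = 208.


log2|A_typical| = nH = 208 * 0.659 = 137.072, so |A_typical| ~ 2^137.072 = 1.831e+41

1.831e+41


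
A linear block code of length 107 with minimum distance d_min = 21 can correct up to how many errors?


Correction capability = floor((d-1)/2) = floor((21-1)/2) = 10

10 errors


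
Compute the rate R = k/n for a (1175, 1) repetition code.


Rate = k/n = 1/1175

1/1175


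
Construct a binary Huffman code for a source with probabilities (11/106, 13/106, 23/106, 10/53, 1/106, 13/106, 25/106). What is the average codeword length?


Huffman construction (repeatedly merge the two least-probable nodes; each merge adds 1 bit to every symbol beneath it): 1/106 + 11/106 = 6/53; 6/53 + 13/106 = 25/106; 13/106 + 10/53 = 33/106; 23/106 + 25/106 = 24/53; 25/106 + 33/106 = 29/53; 24/53 + 29/53 = 1. Resulting codeword lengths (in the order the probabilities were given): (4, 3, 2, 3, 4, 3, 2). L_avg = sum(p_i * l_i) = 11/106*4 + 13/106*3 + 23/106*2 + 10/53*3 + 1/106*4 + 13/106*3 + 25/106*2 = 141/53 = 2.6604

2.6604 bits


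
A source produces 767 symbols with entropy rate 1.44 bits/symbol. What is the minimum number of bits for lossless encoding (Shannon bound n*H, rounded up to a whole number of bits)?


Minimum bits >= n * H = 767 * 1.44 = 1104.48, rounded up to a whole number of bits = 1105

1105 bits


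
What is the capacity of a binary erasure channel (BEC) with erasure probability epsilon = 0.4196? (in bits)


C = 1 - epsilon = 1 - 0.4196 = 0.5804

0.5804 bits


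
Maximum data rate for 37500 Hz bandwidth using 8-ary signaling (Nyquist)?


Rate = 2 * B * log2(M) = 2 * 37500 * 3.0 = 225000.0

225000.0 bps


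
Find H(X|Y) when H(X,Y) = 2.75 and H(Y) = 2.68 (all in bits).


H(X|Y) = H(X,Y) - H(Y) = 2.75 - 2.68 = 0.07

0.07 bits


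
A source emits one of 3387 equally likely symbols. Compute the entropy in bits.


H = log2(n) = log2(3387) = 11.7258

11.7258 bits


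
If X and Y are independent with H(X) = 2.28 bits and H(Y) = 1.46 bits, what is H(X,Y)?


For independent variables, H(X,Y) = H(X) + H(Y) = 2.28 + 1.46 = 3.74

3.74 bits


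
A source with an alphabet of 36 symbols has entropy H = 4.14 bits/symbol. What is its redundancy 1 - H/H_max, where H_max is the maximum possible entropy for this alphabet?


H_max = log2(K) = log2(36) = 5.1699 bits/symbol. Redundancy = 1 - H/H_max = 1 - 4.14/5.1699 = 1 - 0.8008 = 0.1992

0.1992


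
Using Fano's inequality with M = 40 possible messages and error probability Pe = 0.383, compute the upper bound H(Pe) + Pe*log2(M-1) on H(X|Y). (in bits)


H(Pe) = -Pe*log2(Pe) - (1-Pe)*log2(1-Pe) = -0.383*log2(0.383) - 0.617*log2(0.617) = 0.530296 + 0.429838 = 0.9601. Pe*log2(M-1) = 0.383*log2(39) = 2.024309. Bound = H(Pe) + Pe*log2(M-1) = 0.530296 + 0.429838 + 2.024309 = 2.9844

2.9844 bits


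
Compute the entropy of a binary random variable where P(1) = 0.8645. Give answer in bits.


H = -p*log2(p) - (1-p)*log2(1-p). -0.8645*log2(0.8645) = 0.181599; -0.1355*log2(0.1355) = 0.390733. H = 0.181599 + 0.390733 = 0.5723

0.5723 bits


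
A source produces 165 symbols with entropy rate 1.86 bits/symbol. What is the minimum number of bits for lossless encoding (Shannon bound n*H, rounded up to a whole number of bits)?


Minimum bits >= n * H = 165 * 1.86 = 306.9, rounded up to a whole number of bits = 307

307 bits


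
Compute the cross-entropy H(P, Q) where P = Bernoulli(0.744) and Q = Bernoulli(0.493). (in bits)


H(P,Q) = -p*log2(q) - (1-p)*log2(1-q). -0.744*log2(0.493) = 0.759133; -0.256*log2(0.507) = 0.250865. H(P,Q) = 0.759133 + 0.250865 = 1.01

1.01 bits


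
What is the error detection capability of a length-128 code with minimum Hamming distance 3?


Detection capability = d_min - 1 = 3 - 1 = 2

2 errors


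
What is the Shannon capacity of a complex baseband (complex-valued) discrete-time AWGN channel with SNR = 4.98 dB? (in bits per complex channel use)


SNR_linear = 10^(4.98/10) = 3.1477; C = log2(1 + SNR_linear) = log2(1 + 3.1477) = 2.0523

2.0523 bits/channel use


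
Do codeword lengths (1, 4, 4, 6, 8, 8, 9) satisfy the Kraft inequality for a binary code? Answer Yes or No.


Kraft sum = sum(2^(-l_i)) = 0.6504, need <= 1. Result: satisfied (a binary prefix-free code with these lengths exists)

Yes


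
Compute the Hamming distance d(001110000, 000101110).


Count differing positions: . . ^ . ^ ^ ^ ^ . = 5 differences

5


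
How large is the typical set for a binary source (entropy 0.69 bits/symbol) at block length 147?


log2|A_typical| = nH = 147 * 0.69 = 101.43, so |A_typical| ~ 2^101.43 = 3.416e+30

3.416e+30


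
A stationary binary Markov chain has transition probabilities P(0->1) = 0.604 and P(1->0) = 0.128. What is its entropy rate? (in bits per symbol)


Stationary distribution: pi_0 = p10/(p01+p10) = 0.1749, pi_1 = 0.8251. Entropy rate H' = pi_0*H(p01) + pi_1*H(p10) = 0.1749*0.9686 + 0.8251*0.5519 = 0.6248

0.6248 bits/symbol


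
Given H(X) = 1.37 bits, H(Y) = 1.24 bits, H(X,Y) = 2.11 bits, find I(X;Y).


I(X;Y) = H(X) + H(Y) - H(X,Y) = 1.37 + 1.24 - 2.11 = 0.5

0.5 bits


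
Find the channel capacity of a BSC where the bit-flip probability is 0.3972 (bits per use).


H(p) = -p*log2(p) - (1-p)*log2(1-p) = -0.3972*log2(0.3972) - 0.6028*log2(0.6028) = 0.529095 + 0.440194 = 0.9693. C = 1 - H(p) = 1 - 0.9693 = 0.0307

0.0307 bits


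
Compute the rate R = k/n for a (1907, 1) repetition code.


Rate = k/n = 1/1907

1/1907


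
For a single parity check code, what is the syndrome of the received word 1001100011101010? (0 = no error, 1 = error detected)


Syndrome = XOR of all bits = 1 XOR 0 XOR 0 XOR 1 XOR 1 XOR 0 XOR 0 XOR 0 XOR 1 XOR 1 XOR 1 XOR 0 XOR 1 XOR 0 XOR 1 XOR 0 = 0

0


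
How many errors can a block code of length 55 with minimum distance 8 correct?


Correction capability = floor((d-1)/2) = floor((8-1)/2) = 3

3 errors


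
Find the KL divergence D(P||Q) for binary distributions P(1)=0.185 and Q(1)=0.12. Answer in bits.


KL = p*log2(p/q) + (1-p)*log2((1-p)/(1-q)) = 0.185*log2(0.185/0.12) + 0.815*log2(0.815/0.88) = 0.0253

0.0253 bits


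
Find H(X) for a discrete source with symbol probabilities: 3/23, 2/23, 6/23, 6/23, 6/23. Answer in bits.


H = -sum(p_i * log2(p_i)). Terms: -(3/23)*log2(3/23) = 0.383296; -(2/23)*log2(2/23) = 0.306397; -(6/23)*log2(6/23) = 0.505722; -(6/23)*log2(6/23) = 0.505722; -(6/23)*log2(6/23) = 0.505722. H = 0.383296 + 0.306397 + 0.505722 + 0.505722 + 0.505722 = 2.2069

2.2069 bits


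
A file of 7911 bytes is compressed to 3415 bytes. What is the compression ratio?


Ratio = original / compressed = 7911 / 3415 = 2.3165

2.3165


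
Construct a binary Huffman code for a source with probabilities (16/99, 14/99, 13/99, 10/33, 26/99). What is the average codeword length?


Huffman construction (repeatedly merge the two least-probable nodes; each merge adds 1 bit to every symbol beneath it): 13/99 + 14/99 = 3/11; 16/99 + 26/99 = 14/33; 3/11 + 10/33 = 19/33; 14/33 + 19/33 = 1. Resulting codeword lengths (in the order the probabilities were given): (2, 3, 3, 2, 2). L_avg = sum(p_i * l_i) = 16/99*2 + 14/99*3 + 13/99*3 + 10/33*2 + 26/99*2 = 25/11 = 2.2727

2.2727 bits


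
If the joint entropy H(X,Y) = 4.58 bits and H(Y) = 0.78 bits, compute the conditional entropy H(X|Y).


H(X|Y) = H(X,Y) - H(Y) = 4.58 - 0.78 = 3.8

3.8 bits


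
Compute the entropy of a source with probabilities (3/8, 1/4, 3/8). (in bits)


H = -sum(p_i * log2(p_i)). Terms: -(3/8)*log2(3/8) = 0.530639; -(1/4)*log2(1/4) = 0.500000; -(3/8)*log2(3/8) = 0.530639. H = 0.530639 + 0.500000 + 0.530639 = 1.5613

1.5613 bits


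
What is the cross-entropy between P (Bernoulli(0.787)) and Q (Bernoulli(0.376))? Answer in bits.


H(P,Q) = -p*log2(q) - (1-p)*log2(1-q). -0.787*log2(0.376) = 1.110611; -0.213*log2(0.624) = 0.144921. H(P,Q) = 1.110611 + 0.144921 = 1.2555

1.2555 bits


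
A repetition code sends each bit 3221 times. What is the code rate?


Rate = k/n = 1/3221

1/3221


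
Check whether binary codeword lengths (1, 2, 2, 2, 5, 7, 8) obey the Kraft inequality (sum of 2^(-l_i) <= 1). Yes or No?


Kraft sum = sum(2^(-l_i)) = 1.293, need <= 1. Result: violated (a binary prefix-free code with these lengths cannot exist)

No


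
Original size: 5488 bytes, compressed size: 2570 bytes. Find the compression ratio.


Ratio = original / compressed = 5488 / 2570 = 2.1354

2.1354


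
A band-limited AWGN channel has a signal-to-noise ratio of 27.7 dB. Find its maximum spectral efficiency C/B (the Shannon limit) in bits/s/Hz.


SNR_linear = 10^(27.7/10) = 588.8437; C/B = log2(1 + SNR_linear) = log2(1 + 588.8437) = 9.2042

9.2042 bits/s/Hz


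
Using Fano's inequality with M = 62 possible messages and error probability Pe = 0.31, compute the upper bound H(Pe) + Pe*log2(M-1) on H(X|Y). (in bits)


H(Pe) = -Pe*log2(Pe) - (1-Pe)*log2(1-Pe) = -0.31*log2(0.31) - 0.69*log2(0.69) = 0.523795 + 0.369379 = 0.8932. Pe*log2(M-1) = 0.31*log2(61) = 1.838529. Bound = H(Pe) + Pe*log2(M-1) = 0.523795 + 0.369379 + 1.838529 = 2.7317

2.7317 bits


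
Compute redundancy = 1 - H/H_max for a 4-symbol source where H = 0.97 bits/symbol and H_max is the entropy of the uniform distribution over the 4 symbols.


H_max = log2(K) = log2(4) = 2.0 bits/symbol. Redundancy = 1 - H/H_max = 1 - 0.97/2.0 = 1 - 0.485 = 0.515

0.515


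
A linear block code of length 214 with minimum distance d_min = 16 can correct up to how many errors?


Correction capability = floor((d-1)/2) = floor((16-1)/2) = 7

7 errors


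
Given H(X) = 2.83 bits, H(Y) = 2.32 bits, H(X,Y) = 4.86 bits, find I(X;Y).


I(X;Y) = H(X) + H(Y) - H(X,Y) = 2.83 + 2.32 - 4.86 = 0.29

0.29 bits


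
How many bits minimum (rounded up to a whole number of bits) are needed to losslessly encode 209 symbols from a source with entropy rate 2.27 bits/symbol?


Minimum bits >= n * H = 209 * 2.27 = 474.43, rounded up to a whole number of bits = 475

475 bits
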